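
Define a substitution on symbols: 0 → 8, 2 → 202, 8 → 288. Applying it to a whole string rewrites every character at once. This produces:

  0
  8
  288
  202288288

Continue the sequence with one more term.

2028202202288288202288288

Expanding 202288288: 2→202, 0→8, 2→202, 2→202, 8→288, 8→288, 2→202, 8→288, 8→288. Concatenated: 202 8 202 202 288 288 202 288 288.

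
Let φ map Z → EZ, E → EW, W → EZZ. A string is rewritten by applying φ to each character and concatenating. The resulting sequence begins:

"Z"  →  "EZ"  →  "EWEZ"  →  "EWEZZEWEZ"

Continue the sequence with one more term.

Apply φ to EWEZZEWEZ symbol by symbol: E→EW, W→EZZ, E→EW, Z→EZ, Z→EZ, E→EW, W→EZZ, E→EW, Z→EZ; joined: EW EZZ EW EZ EZ EW EZZ EW EZ.

EWEZZEWEZEZEWEZZEWEZ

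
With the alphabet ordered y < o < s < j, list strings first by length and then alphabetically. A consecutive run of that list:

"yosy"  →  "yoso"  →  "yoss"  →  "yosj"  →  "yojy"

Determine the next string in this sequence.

yojo

Treat yojy as a base-4 numeral over the given alphabet and add one, carrying through any trailing j's.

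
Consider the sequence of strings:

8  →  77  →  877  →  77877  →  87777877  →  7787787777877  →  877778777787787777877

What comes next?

Each term (from the third on) is the two preceding terms concatenated in order: term 3 = 8·77 = 877.
The next term joins 7787787777877 and 877778777787787777877.

7787787777877877778777787787777877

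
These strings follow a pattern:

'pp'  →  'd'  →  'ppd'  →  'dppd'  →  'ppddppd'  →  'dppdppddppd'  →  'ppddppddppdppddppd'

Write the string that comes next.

dppdppddppdppddppddppdppddppd

This is a Fibonacci-style word recurrence s(k) = s(k−2)·s(k−1): e.g. pp·d = ppd.
Continuing: dppdppddppd · ppddppddppdppddppd gives term 8.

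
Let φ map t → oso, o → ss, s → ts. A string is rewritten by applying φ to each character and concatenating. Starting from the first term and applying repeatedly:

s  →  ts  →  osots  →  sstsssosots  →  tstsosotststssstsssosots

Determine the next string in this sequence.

osotsosotssstsssosotsosotsosotststsosotststssstsssosots

Replace each of the 24 characters of tstsosotststssstsssosots in place — oso ts oso ts ss ts ss oso ts oso ts oso ts ts ts oso ts ts ts ss ts ss oso ts — and concatenate.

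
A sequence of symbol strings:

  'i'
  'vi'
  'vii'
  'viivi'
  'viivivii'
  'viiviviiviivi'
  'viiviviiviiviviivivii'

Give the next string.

viiviviiviiviviiviviiviiviviiviivi

This is a Fibonacci-style word recurrence s(k) = s(k−1)·s(k−2): e.g. vi·i = vii.
The next term joins viiviviiviiviviivivii and viiviviiviivi.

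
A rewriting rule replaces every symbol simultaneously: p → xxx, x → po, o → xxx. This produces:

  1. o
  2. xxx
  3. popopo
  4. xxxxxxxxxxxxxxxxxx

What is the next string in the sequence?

Rewriting the 18 symbols of xxxxxxxxxxxxxxxxxx one by one yields po po po po po po po po po po po po po po po po po po; concatenated:

popopopopopopopopopopopopopopopopopo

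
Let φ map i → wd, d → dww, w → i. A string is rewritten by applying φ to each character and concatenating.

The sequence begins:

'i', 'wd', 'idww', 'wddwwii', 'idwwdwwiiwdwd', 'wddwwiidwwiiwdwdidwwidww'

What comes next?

idwwdwwiiwdwddwwiiwdwdidwwidwwwddwwiiwddwwii

φ(wddwwiidwwiiwdwdidwwidww) expands symbol-by-symbol to i dww dww i i wd wd dww i i wd wd i dww i dww wd dww i i wd dww i i; joining the 24 pieces gives the next term.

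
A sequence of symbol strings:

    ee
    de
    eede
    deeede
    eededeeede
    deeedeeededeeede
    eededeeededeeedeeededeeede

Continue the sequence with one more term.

deeedeeededeeedeeededeeededeeedeeededeeede

From term 3 onward, concatenate the second-to-last term with the last: ee·de = eede, de·eede = deeede, …
The next term joins deeedeeededeeede and eededeeededeeedeeededeeede.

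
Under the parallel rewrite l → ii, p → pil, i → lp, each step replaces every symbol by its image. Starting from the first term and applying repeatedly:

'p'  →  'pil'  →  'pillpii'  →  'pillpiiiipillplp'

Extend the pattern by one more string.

φ(pillpiiiipillplp) expands symbol-by-symbol to pil lp ii ii pil lp lp lp lp pil lp ii ii pil ii pil; joining the 16 pieces gives the next term.

pillpiiiipillplplplppillpiiiipiliipil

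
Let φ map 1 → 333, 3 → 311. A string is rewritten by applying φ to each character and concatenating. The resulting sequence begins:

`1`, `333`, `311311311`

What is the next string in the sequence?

Expanding 311311311: 3→311, 1→333, 1→333, 3→311, 1→333, 1→333, 3→311, 1→333, 1→333. Concatenated: 311 333 333 311 333 333 311 333 333.

311333333311333333311333333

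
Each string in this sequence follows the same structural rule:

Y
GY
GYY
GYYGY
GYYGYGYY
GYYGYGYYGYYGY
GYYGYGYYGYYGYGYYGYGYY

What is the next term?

From term 3 onward, concatenate the last term with the second-to-last: GY·Y = GYY, GYY·GY = GYYGY, …
So term 8 is GYYGYGYYGYYGYGYYGYGYY·GYYGYGYYGYYGY.

GYYGYGYYGYYGYGYYGYGYYGYYGYGYYGYYGY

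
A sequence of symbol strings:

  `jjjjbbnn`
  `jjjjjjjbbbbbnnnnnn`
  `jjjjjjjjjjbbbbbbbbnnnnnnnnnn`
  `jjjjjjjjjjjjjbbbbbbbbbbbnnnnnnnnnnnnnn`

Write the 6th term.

Reading off run lengths: j runs 4, 7, 10, 13; b runs 2, 5, 8, 11; n runs 2, 6, 10, 14 — each is linear in n (n = 1, 2, …).
Setting n = 6 gives 19, 17, 22 characters in each block.

jjjjjjjjjjjjjjjjjjjbbbbbbbbbbbbbbbbbnnnnnnnnnnnnnnnnnnnnnn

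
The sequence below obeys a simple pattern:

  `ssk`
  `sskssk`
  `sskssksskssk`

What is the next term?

Each string is two copies of the previous one concatenated.
Doubling sskssksskssk:

sskssksskssksskssksskssk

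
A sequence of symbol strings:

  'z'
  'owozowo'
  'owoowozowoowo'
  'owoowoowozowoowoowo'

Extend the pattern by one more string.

s(k+1) = owo·s(k)·owo, so each term gains owo as a prefix and owo as a suffix.
Applying this once more to owoowoowozowoowoowo:

owoowoowoowozowoowoowoowo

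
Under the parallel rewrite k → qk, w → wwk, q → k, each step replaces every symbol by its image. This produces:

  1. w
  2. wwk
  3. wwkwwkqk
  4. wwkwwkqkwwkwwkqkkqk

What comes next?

wwkwwkqkwwkwwkqkkqkwwkwwkqkwwkwwkqkkqkqkkqk

Replace each of the 19 characters of wwkwwkqkwwkwwkqkkqk in place — wwk wwk qk wwk wwk qk k qk wwk wwk qk wwk wwk qk k qk qk k qk — and concatenate.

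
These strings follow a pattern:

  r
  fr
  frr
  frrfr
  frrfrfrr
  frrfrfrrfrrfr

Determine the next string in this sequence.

frrfrfrrfrrfrfrrfrfrr

From term 3 onward, concatenate the last term with the second-to-last: fr·r = frr, frr·fr = frrfr, …
The next term joins frrfrfrrfrrfr and frrfrfrr.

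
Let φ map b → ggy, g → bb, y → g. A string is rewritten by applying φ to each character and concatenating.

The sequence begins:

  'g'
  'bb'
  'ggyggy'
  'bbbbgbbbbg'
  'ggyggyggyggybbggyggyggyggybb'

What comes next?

Applying the rule to each of the 28 symbols of ggyggyggyggybbggyggyggyggybb gives the pieces bb bb g bb bb g bb bb g bb bb g ggy ggy bb bb g bb bb g bb bb g bb bb g ggy ggy, which concatenate to the answer.

bbbbgbbbbgbbbbgbbbbgggyggybbbbgbbbbgbbbbgbbbbgggyggy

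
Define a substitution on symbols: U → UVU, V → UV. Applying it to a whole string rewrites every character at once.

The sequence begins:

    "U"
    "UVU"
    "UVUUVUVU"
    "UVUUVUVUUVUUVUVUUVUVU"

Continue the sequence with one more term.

Applying the rule to each of the 21 symbols of UVUUVUVUUVUUVUVUUVUVU gives the pieces UVU UV UVU UVU UV UVU UV UVU UVU UV UVU UVU UV UVU UV UVU UVU UV UVU UV UVU, which concatenate to the answer.

UVUUVUVUUVUUVUVUUVUVUUVUUVUVUUVUUVUVUUVUVUUVUUVUVUUVUVU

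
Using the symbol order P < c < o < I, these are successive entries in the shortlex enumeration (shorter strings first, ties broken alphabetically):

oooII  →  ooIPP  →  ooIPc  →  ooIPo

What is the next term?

ooIPI

The successor of ooIPo increments the rightmost position that isn't already I and resets every position after it to P.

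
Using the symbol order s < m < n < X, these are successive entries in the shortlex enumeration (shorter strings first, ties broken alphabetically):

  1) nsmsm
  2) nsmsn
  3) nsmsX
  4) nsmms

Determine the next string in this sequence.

Treat nsmms as a base-4 numeral over the given alphabet and add one, carrying through any trailing X's.

nsmmm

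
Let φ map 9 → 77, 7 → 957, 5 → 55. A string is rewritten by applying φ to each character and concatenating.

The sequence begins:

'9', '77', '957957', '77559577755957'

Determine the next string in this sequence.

9579575555775595795795755557755957

φ(77559577755957) expands symbol-by-symbol to 957 957 55 55 77 55 957 957 957 55 55 77 55 957; joining the 14 pieces gives the next term.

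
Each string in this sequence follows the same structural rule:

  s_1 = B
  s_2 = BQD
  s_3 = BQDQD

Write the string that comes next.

Every step adds QD to the end: s(k+1) = s(k)·QD.
Applying this once more to BQDQD:

BQDQDQD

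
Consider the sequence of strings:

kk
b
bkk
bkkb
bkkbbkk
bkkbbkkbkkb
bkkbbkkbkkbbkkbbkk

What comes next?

This is a Fibonacci-style word recurrence s(k) = s(k−1)·s(k−2): e.g. b·kk = bkk.
Continuing: bkkbbkkbkkbbkkbbkk · bkkbbkkbkkb gives term 8.

bkkbbkkbkkbbkkbbkkbkkbbkkbkkb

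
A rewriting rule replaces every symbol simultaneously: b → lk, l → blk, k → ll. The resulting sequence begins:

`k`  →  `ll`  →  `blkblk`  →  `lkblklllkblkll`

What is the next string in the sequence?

φ(lkblklllkblkll) expands symbol-by-symbol to blk ll lk blk ll blk blk blk ll lk blk ll blk blk; joining the 14 pieces gives the next term.

blklllkblkllblkblkblklllkblkllblkblk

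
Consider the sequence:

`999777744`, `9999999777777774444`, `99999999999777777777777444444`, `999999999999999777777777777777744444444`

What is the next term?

Term n consists of 4n-1 9's, followed by 4n 7's, followed by 2n 4's (n = 1, 2, …).
Setting n = 5 gives 19, 20, 10 characters in each block.

9999999999999999999777777777777777777774444444444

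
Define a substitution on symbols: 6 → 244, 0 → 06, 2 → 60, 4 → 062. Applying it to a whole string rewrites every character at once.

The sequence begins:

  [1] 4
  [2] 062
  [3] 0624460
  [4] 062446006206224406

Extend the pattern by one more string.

062446006206224406062446006244606006206206244

φ(062446006206224406) expands symbol-by-symbol to 06 244 60 062 062 244 06 06 244 60 06 244 60 60 062 062 06 244; joining the 18 pieces gives the next term.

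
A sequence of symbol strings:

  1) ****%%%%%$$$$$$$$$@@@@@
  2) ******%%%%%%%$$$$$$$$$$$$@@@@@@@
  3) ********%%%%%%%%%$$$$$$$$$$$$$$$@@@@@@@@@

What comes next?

**********%%%%%%%%%%%$$$$$$$$$$$$$$$$$$@@@@@@@@@@@

Reading off run lengths: * runs 4, 6, 8; % runs 5, 7, 9; $ runs 9, 12, 15; @ runs 5, 7, 9 — each is linear in n, where the shown terms are n = 2, 3, 4.
At n = 5 the blocks have lengths 10, 11, 18, 11.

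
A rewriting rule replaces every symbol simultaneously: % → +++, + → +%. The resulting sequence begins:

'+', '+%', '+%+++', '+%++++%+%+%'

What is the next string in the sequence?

+%++++%+%+%+%++++%++++%+++

Apply φ to +%++++%+%+% symbol by symbol: +→+%, %→+++, +→+%, +→+%, +→+%, +→+%, %→+++, +→+%, %→+++, +→+%, %→+++; joined: +% +++ +% +% +% +% +++ +% +++ +% +++.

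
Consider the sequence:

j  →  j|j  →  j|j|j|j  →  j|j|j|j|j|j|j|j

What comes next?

j|j|j|j|j|j|j|j|j|j|j|j|j|j|j|j

Each string is two copies of the previous one joined by '|'.
So the next term is two copies of j|j|j|j|j|j|j|j with '|' between the halves.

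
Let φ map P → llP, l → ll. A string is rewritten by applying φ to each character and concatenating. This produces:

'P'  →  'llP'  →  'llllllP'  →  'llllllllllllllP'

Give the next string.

Rewriting the 15 symbols of llllllllllllllP one by one yields ll ll ll ll ll ll ll ll ll ll ll ll ll ll llP; concatenated:

llllllllllllllllllllllllllllllP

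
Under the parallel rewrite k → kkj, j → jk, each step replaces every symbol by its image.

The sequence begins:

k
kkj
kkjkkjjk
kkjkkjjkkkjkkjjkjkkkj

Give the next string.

Rewriting the 21 symbols of kkjkkjjkkkjkkjjkjkkkj one by one yields kkj kkj jk kkj kkj jk jk kkj kkj kkj jk kkj kkj jk jk kkj jk kkj kkj kkj jk; concatenated:

kkjkkjjkkkjkkjjkjkkkjkkjkkjjkkkjkkjjkjkkkjjkkkjkkjkkjjk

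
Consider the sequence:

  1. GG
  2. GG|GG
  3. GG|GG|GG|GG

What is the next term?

Each string is two copies of the previous one joined by '|'.
One more doubling of GG|GG|GG|GG gives the answer.

GG|GG|GG|GG|GG|GG|GG|GG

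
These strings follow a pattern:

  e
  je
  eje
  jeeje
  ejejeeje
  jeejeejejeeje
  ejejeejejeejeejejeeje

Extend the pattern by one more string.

This is a Fibonacci-style word recurrence s(k) = s(k−2)·s(k−1): e.g. e·je = eje.
So term 8 is jeejeejejeeje·ejejeejejeejeejejeeje.

jeejeejejeejeejejeejejeejeejejeeje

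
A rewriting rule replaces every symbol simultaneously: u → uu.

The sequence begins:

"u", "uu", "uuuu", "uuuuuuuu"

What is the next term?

Rewriting each symbol of uuuuuuuu: u→uu, u→uu, u→uu, u→uu, u→uu, u→uu, u→uu, u→uu, which concatenates to uu uu uu uu uu uu uu uu.

uuuuuuuuuuuuuuuu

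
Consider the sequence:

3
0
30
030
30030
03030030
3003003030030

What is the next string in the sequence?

030300303003003030030

From term 3 onward, concatenate the second-to-last term with the last: 3·0 = 30, 0·30 = 030, …
Continuing: 03030030 · 3003003030030 gives term 8.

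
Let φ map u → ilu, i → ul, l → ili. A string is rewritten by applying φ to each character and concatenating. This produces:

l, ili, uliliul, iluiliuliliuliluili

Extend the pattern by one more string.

Rewriting the 19 symbols of iluiliuliliuliluili one by one yields ul ili ilu ul ili ul ilu ili ul ili ul ilu ili ul ili ilu ul ili ul; concatenated:

uliliiluuliliuliluiliuliliuliluiliuliliiluuliliul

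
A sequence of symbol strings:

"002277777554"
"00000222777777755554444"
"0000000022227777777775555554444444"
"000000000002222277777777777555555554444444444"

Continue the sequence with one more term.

Reading off run lengths: 0 runs 2, 5, 8, 11; 2 runs 2, 3, 4, 5; 7 runs 5, 7, 9, 11; 5 runs 2, 4, 6, 8; 4 runs 1, 4, 7, 10 — each is linear in n (n = 1, 2, …).
Setting n = 5 gives 14, 6, 13, 10, 13 characters in each block.

00000000000000222222777777777777755555555554444444444444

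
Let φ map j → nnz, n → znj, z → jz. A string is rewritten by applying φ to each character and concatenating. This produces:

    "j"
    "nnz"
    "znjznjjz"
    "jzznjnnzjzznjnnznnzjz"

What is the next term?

nnzjzjzznjnnzznjznjjznnzjzjzznjnnzznjznjjzznjznjjznnzjz

Replace each of the 21 characters of jzznjnnzjzznjnnznnzjz in place — nnz jz jz znj nnz znj znj jz nnz jz jz znj nnz znj znj jz znj znj jz nnz jz — and concatenate.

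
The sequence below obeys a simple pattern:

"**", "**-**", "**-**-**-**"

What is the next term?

s(k+1) = s(k)·-·s(k) — each term doubles the last with '-' between the halves.
So the next term is two copies of **-**-**-** with '-' between the halves.

**-**-**-**-**-**-**-**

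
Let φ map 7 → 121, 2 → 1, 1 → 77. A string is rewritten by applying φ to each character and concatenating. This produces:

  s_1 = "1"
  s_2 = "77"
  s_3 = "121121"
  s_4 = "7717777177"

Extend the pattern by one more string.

Expanding 7717777177: 7→121, 7→121, 1→77, 7→121, 7→121, 7→121, 7→121, 1→77, 7→121, 7→121. Concatenated: 121 121 77 121 121 121 121 77 121 121.

1211217712112112112177121121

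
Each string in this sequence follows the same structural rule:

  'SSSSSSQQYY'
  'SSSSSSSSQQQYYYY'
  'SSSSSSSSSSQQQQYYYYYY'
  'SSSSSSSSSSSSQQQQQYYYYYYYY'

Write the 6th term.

SSSSSSSSSSSSSSSSQQQQQQQYYYYYYYYYYYY

Each string has the form S^{2n+2} Q^{n} Y^{2n-2}, where the shown terms are n = 2, 3, 4, 5.
At n = 7 the blocks have lengths 16, 7, 12.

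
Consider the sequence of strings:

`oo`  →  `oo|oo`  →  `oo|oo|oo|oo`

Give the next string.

oo|oo|oo|oo|oo|oo|oo|oo

Each string is two copies of the previous one joined by '|'.
So the next term is two copies of oo|oo|oo|oo with '|' between the halves.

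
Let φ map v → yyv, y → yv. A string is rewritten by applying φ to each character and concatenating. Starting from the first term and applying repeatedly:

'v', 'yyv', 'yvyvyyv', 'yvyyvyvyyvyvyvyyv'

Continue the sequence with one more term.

Rewriting the 17 symbols of yvyyvyvyyvyvyvyyv one by one yields yv yyv yv yv yyv yv yyv yv yv yyv yv yyv yv yyv yv yv yyv; concatenated:

yvyyvyvyvyyvyvyyvyvyvyyvyvyyvyvyyvyvyvyyv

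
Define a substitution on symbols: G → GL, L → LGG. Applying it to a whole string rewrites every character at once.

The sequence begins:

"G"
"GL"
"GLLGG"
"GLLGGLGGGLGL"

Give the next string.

GLLGGLGGGLGLLGGGLGLGLLGGGLLGG

Rewriting each symbol of GLLGGLGGGLGL: G→GL, L→LGG, L→LGG, G→GL, G→GL, L→LGG, G→GL, G→GL, G→GL, L→LGG, G→GL, L→LGG, which concatenates to GL LGG LGG GL GL LGG GL GL GL LGG GL LGG.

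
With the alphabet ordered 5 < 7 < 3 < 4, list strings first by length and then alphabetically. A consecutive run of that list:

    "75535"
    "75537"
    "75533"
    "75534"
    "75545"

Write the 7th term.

Stepping forward 2 times from 75545: 75545 → 75547, then the target.

75543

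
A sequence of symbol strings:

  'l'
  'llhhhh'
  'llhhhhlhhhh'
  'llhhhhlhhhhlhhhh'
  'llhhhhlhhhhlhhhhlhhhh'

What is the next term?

Every step adds lhhhh to the end: s(k+1) = s(k)·lhhhh.
Applying this once more to llhhhhlhhhhlhhhhlhhhh:

llhhhhlhhhhlhhhhlhhhhlhhhh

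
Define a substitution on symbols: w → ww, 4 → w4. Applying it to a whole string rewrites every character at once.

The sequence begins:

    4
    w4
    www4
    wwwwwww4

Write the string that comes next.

wwwwwwwwwwwwwww4

Expanding wwwwwww4: w→ww, w→ww, w→ww, w→ww, w→ww, w→ww, w→ww, 4→w4. Concatenated: ww ww ww ww ww ww ww w4.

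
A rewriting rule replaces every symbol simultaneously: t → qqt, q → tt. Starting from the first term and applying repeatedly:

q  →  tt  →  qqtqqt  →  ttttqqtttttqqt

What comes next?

Rewriting the 14 symbols of ttttqqtttttqqt one by one yields qqt qqt qqt qqt tt tt qqt qqt qqt qqt qqt tt tt qqt; concatenated:

qqtqqtqqtqqtttttqqtqqtqqtqqtqqtttttqqt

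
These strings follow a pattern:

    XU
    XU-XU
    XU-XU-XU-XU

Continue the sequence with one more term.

XU-XU-XU-XU-XU-XU-XU-XU

Each string is two copies of the previous one joined by '-'.
So the next term is two copies of XU-XU-XU-XU with '-' between the halves.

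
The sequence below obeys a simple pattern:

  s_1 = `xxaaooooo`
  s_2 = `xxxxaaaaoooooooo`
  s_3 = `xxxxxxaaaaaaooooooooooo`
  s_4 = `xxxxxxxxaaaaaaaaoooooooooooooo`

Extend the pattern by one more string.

Each string has the form x^{2n} a^{2n} o^{3n+2} (n = 1, 2, …).
At n = 5 the blocks have lengths 10, 10, 17.

xxxxxxxxxxaaaaaaaaaaooooooooooooooooo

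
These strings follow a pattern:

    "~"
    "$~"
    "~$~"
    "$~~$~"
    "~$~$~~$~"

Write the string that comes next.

This is a Fibonacci-style word recurrence s(k) = s(k−2)·s(k−1): e.g. ~·$~ = ~$~.
The next term joins $~~$~ and ~$~$~~$~.

$~~$~~$~$~~$~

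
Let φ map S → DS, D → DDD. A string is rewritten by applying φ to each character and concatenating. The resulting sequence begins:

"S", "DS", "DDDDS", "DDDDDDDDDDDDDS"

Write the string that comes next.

DDDDDDDDDDDDDDDDDDDDDDDDDDDDDDDDDDDDDDDDS

Replace each of the 14 characters of DDDDDDDDDDDDDS in place — DDD DDD DDD DDD DDD DDD DDD DDD DDD DDD DDD DDD DDD DS — and concatenate.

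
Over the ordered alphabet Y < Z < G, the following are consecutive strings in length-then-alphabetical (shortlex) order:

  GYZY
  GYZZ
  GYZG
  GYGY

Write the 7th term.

Continuing the enumeration 3 steps past GYGY: GYGY → GYGZ → GYGG → (answer).

GZYY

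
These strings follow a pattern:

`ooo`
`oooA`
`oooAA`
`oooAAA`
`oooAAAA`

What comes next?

The strings grow by a fixed suffix A each time.
Applying this once more to oooAAAA:

oooAAAAA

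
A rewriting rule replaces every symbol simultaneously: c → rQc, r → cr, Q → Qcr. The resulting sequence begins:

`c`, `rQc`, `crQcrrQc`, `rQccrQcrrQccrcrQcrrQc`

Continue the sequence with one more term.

Replace each of the 21 characters of rQccrQcrrQccrcrQcrrQc in place — cr Qcr rQc rQc cr Qcr rQc cr cr Qcr rQc rQc cr rQc cr Qcr rQc cr cr Qcr rQc — and concatenate.

crQcrrQcrQccrQcrrQccrcrQcrrQcrQccrrQccrQcrrQccrcrQcrrQc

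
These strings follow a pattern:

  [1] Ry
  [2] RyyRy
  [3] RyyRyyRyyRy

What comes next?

Each string is two copies of the previous one joined by 'y'.
Doubling RyyRyyRyyRy with 'y' between the halves:

RyyRyyRyyRyyRyyRyyRyyRy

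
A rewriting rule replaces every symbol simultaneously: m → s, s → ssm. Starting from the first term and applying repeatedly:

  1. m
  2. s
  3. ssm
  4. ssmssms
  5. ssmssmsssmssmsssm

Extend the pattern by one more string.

ssmssmsssmssmsssmssmssmsssmssmsssmssmssms

φ(ssmssmsssmssmsssm) expands symbol-by-symbol to ssm ssm s ssm ssm s ssm ssm ssm s ssm ssm s ssm ssm ssm s; joining the 17 pieces gives the next term.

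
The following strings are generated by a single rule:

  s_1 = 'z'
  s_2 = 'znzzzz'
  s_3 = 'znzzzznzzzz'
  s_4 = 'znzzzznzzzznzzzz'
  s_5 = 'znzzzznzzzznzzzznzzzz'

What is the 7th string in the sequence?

Every step adds znzzz at the front: s(k+1) = znzzz·s(k).
From znzzzznzzzznzzzznzzzz, 2 further steps: znzzzznzzzznzzzznzzzz → znzzzznzzzznzzzznzzzznzzzz → (answer).

znzzzznzzzznzzzznzzzznzzzznzzzz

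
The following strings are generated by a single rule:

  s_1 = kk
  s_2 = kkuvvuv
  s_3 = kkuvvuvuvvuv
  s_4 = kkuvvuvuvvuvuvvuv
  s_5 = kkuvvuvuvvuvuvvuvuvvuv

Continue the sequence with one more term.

The strings grow by a fixed suffix uvvuv each time.
So the next term is kkuvvuvuvvuvuvvuvuvvuv·uvvuv.

kkuvvuvuvvuvuvvuvuvvuvuvvuv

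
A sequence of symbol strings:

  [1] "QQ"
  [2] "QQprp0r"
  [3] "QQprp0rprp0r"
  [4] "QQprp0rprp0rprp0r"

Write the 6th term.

QQprp0rprp0rprp0rprp0rprp0r

Each term is the previous one with prp0r appended.
From QQprp0rprp0rprp0r, 2 further steps: QQprp0rprp0rprp0r → QQprp0rprp0rprp0rprp0r → (answer).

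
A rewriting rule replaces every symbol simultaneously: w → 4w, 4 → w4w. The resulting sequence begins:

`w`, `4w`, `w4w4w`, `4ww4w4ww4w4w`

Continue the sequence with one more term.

w4w4w4ww4w4ww4w4w4ww4w4ww4w4w

Apply φ to 4ww4w4ww4w4w symbol by symbol: 4→w4w, w→4w, w→4w, 4→w4w, w→4w, 4→w4w, w→4w, w→4w, 4→w4w, w→4w, 4→w4w, w→4w; joined: w4w 4w 4w w4w 4w w4w 4w 4w w4w 4w w4w 4w.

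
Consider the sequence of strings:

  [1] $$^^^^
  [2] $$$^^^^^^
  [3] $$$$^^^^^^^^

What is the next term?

$$$$$^^^^^^^^^^

The n-th term is n $'s then 2n ^'s, where the shown terms are n = 2, 3, 4.
Setting n = 5 gives 5, 10 characters in each block.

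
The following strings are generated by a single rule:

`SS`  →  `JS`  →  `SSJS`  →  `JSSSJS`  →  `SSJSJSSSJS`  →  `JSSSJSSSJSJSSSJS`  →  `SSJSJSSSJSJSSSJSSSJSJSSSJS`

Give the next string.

From term 3 onward, concatenate the second-to-last term with the last: SS·JS = SSJS, JS·SSJS = JSSSJS, …
Continuing: JSSSJSSSJSJSSSJS · SSJSJSSSJSJSSSJSSSJSJSSSJS gives term 8.

JSSSJSSSJSJSSSJSSSJSJSSSJSJSSSJSSSJSJSSSJS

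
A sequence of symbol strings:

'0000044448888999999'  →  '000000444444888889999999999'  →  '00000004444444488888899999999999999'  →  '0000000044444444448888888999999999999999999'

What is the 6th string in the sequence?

Reading off run lengths: 0 runs 5, 6, 7, 8; 4 runs 4, 6, 8, 10; 8 runs 4, 5, 6, 7; 9 runs 6, 10, 14, 18 — each is linear in n, where the shown terms are n = 2, 3, 4, 5.
At n = 7 the blocks have lengths 10, 14, 9, 26.

00000000004444444444444488888888899999999999999999999999999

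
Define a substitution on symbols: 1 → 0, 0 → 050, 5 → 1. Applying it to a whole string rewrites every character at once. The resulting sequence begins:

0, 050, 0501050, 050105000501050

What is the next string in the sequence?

φ(050105000501050) expands symbol-by-symbol to 050 1 050 0 050 1 050 050 050 1 050 0 050 1 050; joining the 15 pieces gives the next term.

050105000501050050050105000501050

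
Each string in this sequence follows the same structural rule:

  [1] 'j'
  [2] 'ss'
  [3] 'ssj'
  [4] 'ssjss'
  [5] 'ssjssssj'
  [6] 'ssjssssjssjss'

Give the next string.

ssjssssjssjssssjssssj

This is a Fibonacci-style word recurrence s(k) = s(k−1)·s(k−2): e.g. ss·j = ssj.
Continuing: ssjssssjssjss · ssjssssj gives term 7.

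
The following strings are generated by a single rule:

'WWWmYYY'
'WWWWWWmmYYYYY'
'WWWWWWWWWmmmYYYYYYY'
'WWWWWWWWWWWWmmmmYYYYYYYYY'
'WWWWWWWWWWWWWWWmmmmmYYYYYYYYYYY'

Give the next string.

WWWWWWWWWWWWWWWWWWmmmmmmYYYYYYYYYYYYY

Each string has the form W^{3n} m^{n} Y^{2n+1} (n = 1, 2, …).
Setting n = 6 gives 18, 6, 13 characters in each block.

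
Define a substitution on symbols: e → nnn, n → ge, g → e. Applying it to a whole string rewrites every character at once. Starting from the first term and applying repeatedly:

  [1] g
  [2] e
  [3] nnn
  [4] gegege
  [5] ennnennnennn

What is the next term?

nnngegegennngegegennngegege

Apply φ to ennnennnennn symbol by symbol: e→nnn, n→ge, n→ge, n→ge, e→nnn, n→ge, n→ge, n→ge, e→nnn, n→ge, n→ge, n→ge; joined: nnn ge ge ge nnn ge ge ge nnn ge ge ge.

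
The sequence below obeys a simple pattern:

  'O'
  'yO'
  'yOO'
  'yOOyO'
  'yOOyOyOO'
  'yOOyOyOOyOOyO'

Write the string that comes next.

yOOyOyOOyOOyOyOOyOyOO

This is a Fibonacci-style word recurrence s(k) = s(k−1)·s(k−2): e.g. yO·O = yOO.
Continuing: yOOyOyOOyOOyO · yOOyOyOO gives term 7.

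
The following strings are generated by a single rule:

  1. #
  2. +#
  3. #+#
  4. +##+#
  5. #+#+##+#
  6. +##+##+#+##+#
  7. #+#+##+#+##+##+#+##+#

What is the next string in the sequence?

+##+##+#+##+##+#+##+#+##+##+#+##+#

This is a Fibonacci-style word recurrence s(k) = s(k−2)·s(k−1): e.g. #·+# = #+#.
Continuing: +##+##+#+##+# · #+#+##+#+##+##+#+##+# gives term 8.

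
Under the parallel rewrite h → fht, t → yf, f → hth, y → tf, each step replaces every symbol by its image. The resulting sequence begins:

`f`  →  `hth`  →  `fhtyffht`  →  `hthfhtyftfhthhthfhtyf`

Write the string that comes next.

fhtyffhththfhtyftfhthyfhthfhtyffhtfhtyffhththfhtyftfhth

Applying the rule to each of the 21 symbols of hthfhtyftfhthhthfhtyf gives the pieces fht yf fht hth fht yf tf hth yf hth fht yf fht fht yf fht hth fht yf tf hth, which concatenate to the answer.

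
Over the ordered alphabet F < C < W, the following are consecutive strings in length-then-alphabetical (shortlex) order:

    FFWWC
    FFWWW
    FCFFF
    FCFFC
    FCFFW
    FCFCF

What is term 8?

FCFCW

Stepping forward 2 times from FCFCF: FCFCF → FCFCC, then the target.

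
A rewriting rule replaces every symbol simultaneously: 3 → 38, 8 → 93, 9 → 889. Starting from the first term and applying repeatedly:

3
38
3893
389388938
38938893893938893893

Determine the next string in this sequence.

3893889389393889389388938889389393889389388938

φ(38938893893938893893) expands symbol-by-symbol to 38 93 889 38 93 93 889 38 93 889 38 889 38 93 93 889 38 93 889 38; joining the 20 pieces gives the next term.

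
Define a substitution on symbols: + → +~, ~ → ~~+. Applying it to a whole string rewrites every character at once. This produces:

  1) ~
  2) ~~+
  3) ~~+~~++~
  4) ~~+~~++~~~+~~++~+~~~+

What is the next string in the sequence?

Replace each of the 21 characters of ~~+~~++~~~+~~++~+~~~+ in place — ~~+ ~~+ +~ ~~+ ~~+ +~ +~ ~~+ ~~+ ~~+ +~ ~~+ ~~+ +~ +~ ~~+ +~ ~~+ ~~+ ~~+ +~ — and concatenate.

~~+~~++~~~+~~++~+~~~+~~+~~++~~~+~~++~+~~~++~~~+~~+~~++~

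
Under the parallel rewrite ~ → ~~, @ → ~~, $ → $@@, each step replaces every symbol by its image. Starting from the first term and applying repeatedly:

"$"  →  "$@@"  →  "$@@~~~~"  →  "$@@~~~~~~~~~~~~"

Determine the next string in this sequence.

$@@~~~~~~~~~~~~~~~~~~~~~~~~~~~~

Replace each of the 15 characters of $@@~~~~~~~~~~~~ in place — $@@ ~~ ~~ ~~ ~~ ~~ ~~ ~~ ~~ ~~ ~~ ~~ ~~ ~~ ~~ — and concatenate.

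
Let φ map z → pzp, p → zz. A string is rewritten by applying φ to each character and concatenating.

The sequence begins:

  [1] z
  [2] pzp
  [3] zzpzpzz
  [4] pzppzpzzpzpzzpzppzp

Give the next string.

zzpzpzzzzpzpzzpzppzpzzpzpzzpzppzpzzpzpzzzzpzpzz

φ(pzppzpzzpzpzzpzppzp) expands symbol-by-symbol to zz pzp zz zz pzp zz pzp pzp zz pzp zz pzp pzp zz pzp zz zz pzp zz; joining the 19 pieces gives the next term.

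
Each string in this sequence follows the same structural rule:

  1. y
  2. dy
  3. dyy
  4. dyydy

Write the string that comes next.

This is a Fibonacci-style word recurrence s(k) = s(k−1)·s(k−2): e.g. dy·y = dyy.
Continuing: dyydy · dyy gives term 5.

dyydydyy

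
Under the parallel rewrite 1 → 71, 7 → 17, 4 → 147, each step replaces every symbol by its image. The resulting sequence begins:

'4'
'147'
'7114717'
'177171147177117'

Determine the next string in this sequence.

Rewriting the 15 symbols of 177171147177117 one by one yields 71 17 17 71 17 71 71 147 17 71 17 17 71 71 17; concatenated:

7117177117717114717711717717117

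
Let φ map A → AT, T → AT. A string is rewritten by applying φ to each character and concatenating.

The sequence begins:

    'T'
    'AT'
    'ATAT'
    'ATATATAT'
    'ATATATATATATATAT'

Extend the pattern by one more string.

Replace each of the 16 characters of ATATATATATATATAT in place — AT AT AT AT AT AT AT AT AT AT AT AT AT AT AT AT — and concatenate.

ATATATATATATATATATATATATATATATAT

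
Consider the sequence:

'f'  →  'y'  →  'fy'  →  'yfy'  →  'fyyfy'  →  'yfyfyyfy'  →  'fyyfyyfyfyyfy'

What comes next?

This is a Fibonacci-style word recurrence s(k) = s(k−2)·s(k−1): e.g. f·y = fy.
The next term joins yfyfyyfy and fyyfyyfyfyyfy.

yfyfyyfyfyyfyyfyfyyfy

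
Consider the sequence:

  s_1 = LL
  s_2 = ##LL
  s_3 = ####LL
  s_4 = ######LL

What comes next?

Every step adds ## at the front: s(k+1) = ##·s(k).
One more step from ######LL gives the answer.

########LL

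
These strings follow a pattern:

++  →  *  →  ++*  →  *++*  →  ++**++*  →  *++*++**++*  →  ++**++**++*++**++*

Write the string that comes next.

Each term (from the third on) is the two preceding terms concatenated in order: term 3 = ++·* = ++*.
So term 8 is *++*++**++*·++**++**++*++**++*.

*++*++**++*++**++**++*++**++*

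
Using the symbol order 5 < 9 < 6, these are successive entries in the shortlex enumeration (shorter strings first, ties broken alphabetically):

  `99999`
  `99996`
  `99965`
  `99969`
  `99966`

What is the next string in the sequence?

99655

Treat 99966 as a base-3 numeral over the given alphabet and add one, carrying through any trailing 6's.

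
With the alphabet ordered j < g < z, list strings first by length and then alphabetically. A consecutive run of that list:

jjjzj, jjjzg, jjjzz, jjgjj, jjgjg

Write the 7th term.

jjggj

Stepping forward 2 times from jjgjg: jjgjg → jjgjz, then the target.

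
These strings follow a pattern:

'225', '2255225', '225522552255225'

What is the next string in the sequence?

s(k+1) = s(k)·5·s(k) — each term doubles the last with '5' between the halves.
One more doubling of 225522552255225 gives the answer.

2255225522552255225522552255225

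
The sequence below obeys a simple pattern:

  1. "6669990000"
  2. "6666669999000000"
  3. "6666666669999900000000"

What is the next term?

Reading off run lengths: 6 runs 3, 6, 9; 9 runs 3, 4, 5; 0 runs 4, 6, 8 — each is linear in n (n = 1, 2, …).
At n = 4 the blocks have lengths 12, 6, 10.

6666666666669999990000000000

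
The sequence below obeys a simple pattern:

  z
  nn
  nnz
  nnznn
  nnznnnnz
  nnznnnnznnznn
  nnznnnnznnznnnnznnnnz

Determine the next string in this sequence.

This is a Fibonacci-style word recurrence s(k) = s(k−1)·s(k−2): e.g. nn·z = nnz.
The next term joins nnznnnnznnznnnnznnnnz and nnznnnnznnznn.

nnznnnnznnznnnnznnnnznnznnnnznnznn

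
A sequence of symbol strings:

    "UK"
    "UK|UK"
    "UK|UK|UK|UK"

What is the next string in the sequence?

s(k+1) = s(k)·|·s(k) — each term doubles the last with '|' between the halves.
So the next term is two copies of UK|UK|UK|UK with '|' between the halves.

UK|UK|UK|UK|UK|UK|UK|UK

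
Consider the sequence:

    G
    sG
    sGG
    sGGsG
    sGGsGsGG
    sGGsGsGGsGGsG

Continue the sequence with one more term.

sGGsGsGGsGGsGsGGsGsGG

From term 3 onward, concatenate the last term with the second-to-last: sG·G = sGG, sGG·sG = sGGsG, …
The next term joins sGGsGsGGsGGsG and sGGsGsGG.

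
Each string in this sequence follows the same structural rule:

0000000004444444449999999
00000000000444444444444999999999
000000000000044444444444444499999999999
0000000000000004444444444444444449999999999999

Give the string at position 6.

The n-th term is 2n+3 0's then 3n 4's then 2n+1 9's, where the shown terms are n = 3, 4, 5, 6.
Setting n = 8 gives 19, 24, 17 characters in each block.

000000000000000000044444444444444444444444499999999999999999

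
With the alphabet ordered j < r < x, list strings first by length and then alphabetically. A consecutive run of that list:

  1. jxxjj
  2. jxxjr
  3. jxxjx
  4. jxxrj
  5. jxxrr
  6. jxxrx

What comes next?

jxxxj

The successor of jxxrx increments the rightmost position that isn't already x and resets every position after it to j.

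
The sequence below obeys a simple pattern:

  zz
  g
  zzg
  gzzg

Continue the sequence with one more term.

Each term (from the third on) is the two preceding terms concatenated in order: term 3 = zz·g = zzg.
The next term joins zzg and gzzg.

zzggzzg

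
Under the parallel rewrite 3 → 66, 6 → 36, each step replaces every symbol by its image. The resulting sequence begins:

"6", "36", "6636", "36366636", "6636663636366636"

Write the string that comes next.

36366636363666366636663636366636

Applying the rule to each of the 16 symbols of 6636663636366636 gives the pieces 36 36 66 36 36 36 66 36 66 36 66 36 36 36 66 36, which concatenate to the answer.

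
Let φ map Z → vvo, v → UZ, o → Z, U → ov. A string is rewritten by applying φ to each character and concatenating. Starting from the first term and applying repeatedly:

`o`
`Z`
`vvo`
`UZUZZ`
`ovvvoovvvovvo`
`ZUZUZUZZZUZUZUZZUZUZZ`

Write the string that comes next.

Applying the rule to each of the 21 symbols of ZUZUZUZZZUZUZUZZUZUZZ gives the pieces vvo ov vvo ov vvo ov vvo vvo vvo ov vvo ov vvo ov vvo vvo ov vvo ov vvo vvo, which concatenate to the answer.

vvoovvvoovvvoovvvovvovvoovvvoovvvoovvvovvoovvvoovvvovvo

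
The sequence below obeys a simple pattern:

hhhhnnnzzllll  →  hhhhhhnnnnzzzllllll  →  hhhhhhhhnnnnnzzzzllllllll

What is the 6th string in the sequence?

hhhhhhhhhhhhhhnnnnnnnnzzzzzzzllllllllllllll

Term n consists of 2n h's, followed by n+1 n's, followed by n z's, followed by 2n l's, where the shown terms are n = 2, 3, 4.
At n = 7 the blocks have lengths 14, 8, 7, 14.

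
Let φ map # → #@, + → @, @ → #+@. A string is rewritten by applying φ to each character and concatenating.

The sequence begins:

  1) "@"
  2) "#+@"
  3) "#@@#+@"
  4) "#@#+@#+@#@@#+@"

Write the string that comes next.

φ(#@#+@#+@#@@#+@) expands symbol-by-symbol to #@ #+@ #@ @ #+@ #@ @ #+@ #@ #+@ #+@ #@ @ #+@; joining the 14 pieces gives the next term.

#@#+@#@@#+@#@@#+@#@#+@#+@#@@#+@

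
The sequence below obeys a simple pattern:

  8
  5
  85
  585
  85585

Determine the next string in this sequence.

Each term (from the third on) is the two preceding terms concatenated in order: term 3 = 8·5 = 85.
The next term joins 585 and 85585.

58585585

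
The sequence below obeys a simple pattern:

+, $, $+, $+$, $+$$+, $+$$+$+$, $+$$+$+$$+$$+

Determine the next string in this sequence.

Each term (from the third on) is the previous term followed by the one before it: term 3 = $·+ = $+.
The next term joins $+$$+$+$$+$$+ and $+$$+$+$.

$+$$+$+$$+$$+$+$$+$+$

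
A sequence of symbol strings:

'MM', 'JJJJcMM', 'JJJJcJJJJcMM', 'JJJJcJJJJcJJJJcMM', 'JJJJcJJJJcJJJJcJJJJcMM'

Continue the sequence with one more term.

JJJJcJJJJcJJJJcJJJJcJJJJcMM

The strings grow by a fixed prefix JJJJc each time.
One more step from JJJJcJJJJcJJJJcJJJJcMM gives the answer.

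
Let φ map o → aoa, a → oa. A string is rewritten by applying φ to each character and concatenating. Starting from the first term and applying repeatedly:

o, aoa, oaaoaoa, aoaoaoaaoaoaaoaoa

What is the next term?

Rewriting the 17 symbols of aoaoaoaaoaoaaoaoa one by one yields oa aoa oa aoa oa aoa oa oa aoa oa aoa oa oa aoa oa aoa oa; concatenated:

oaaoaoaaoaoaaoaoaoaaoaoaaoaoaoaaoaoaaoaoa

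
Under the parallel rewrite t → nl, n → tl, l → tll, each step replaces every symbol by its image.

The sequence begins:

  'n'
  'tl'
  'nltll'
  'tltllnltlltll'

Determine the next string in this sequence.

nltllnltlltlltltllnltlltllnltlltll

φ(tltllnltlltll) expands symbol-by-symbol to nl tll nl tll tll tl tll nl tll tll nl tll tll; joining the 13 pieces gives the next term.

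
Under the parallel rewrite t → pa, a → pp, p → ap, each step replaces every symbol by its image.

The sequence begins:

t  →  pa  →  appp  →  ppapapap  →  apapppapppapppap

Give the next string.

Applying the rule to each of the 16 symbols of apapppapppapppap gives the pieces pp ap pp ap ap ap pp ap ap ap pp ap ap ap pp ap, which concatenate to the answer.

ppapppapapapppapapapppapapapppap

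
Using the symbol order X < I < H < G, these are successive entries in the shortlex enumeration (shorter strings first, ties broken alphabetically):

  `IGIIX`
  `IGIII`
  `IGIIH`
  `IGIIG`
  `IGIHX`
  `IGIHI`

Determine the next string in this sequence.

Treat IGIHI as a base-4 numeral over the given alphabet and add one, carrying through any trailing G's.

IGIHH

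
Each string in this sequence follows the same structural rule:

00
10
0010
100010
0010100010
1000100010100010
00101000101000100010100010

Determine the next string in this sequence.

100010001010001000101000101000100010100010

Each term (from the third on) is the two preceding terms concatenated in order: term 3 = 00·10 = 0010.
So term 8 is 1000100010100010·00101000101000100010100010.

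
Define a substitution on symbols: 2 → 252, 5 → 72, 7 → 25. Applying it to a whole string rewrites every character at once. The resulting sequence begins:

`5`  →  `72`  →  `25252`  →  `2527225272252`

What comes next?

Replace each of the 13 characters of 2527225272252 in place — 252 72 252 25 252 252 72 252 25 252 252 72 252 — and concatenate.

2527225225252252722522525225272252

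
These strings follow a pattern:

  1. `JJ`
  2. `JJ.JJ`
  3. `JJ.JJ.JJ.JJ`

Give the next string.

Every step duplicates the string with '.' between the halves.
So the next term is two copies of JJ.JJ.JJ.JJ with '.' between the halves.

JJ.JJ.JJ.JJ.JJ.JJ.JJ.JJ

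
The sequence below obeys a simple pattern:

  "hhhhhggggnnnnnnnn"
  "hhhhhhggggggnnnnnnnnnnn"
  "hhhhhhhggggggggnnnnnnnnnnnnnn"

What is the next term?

Reading off run lengths: h runs 5, 6, 7; g runs 4, 6, 8; n runs 8, 11, 14 — each is linear in n, where the shown terms are n = 2, 3, 4.
At n = 5 the blocks have lengths 8, 10, 17.

hhhhhhhhggggggggggnnnnnnnnnnnnnnnnn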